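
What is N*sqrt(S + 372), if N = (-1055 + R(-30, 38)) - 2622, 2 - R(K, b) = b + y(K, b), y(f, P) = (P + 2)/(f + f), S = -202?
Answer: -11137*sqrt(170)/3 ≈ -48403.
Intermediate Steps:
y(f, P) = (2 + P)/(2*f) (y(f, P) = (2 + P)/((2*f)) = (2 + P)*(1/(2*f)) = (2 + P)/(2*f))
R(K, b) = 2 - b - (2 + b)/(2*K) (R(K, b) = 2 - (b + (2 + b)/(2*K)) = 2 + (-b - (2 + b)/(2*K)) = 2 - b - (2 + b)/(2*K))
N = -11137/3 (N = (-1055 + (-1 - 1/2*38 - 30*(2 - 1*38))/(-30)) - 2622 = (-1055 - (-1 - 19 - 30*(2 - 38))/30) - 2622 = (-1055 - (-1 - 19 - 30*(-36))/30) - 2622 = (-1055 - (-1 - 19 + 1080)/30) - 2622 = (-1055 - 1/30*1060) - 2622 = (-1055 - 106/3) - 2622 = -3271/3 - 2622 = -11137/3 ≈ -3712.3)
N*sqrt(S + 372) = -11137*sqrt(-202 + 372)/3 = -11137*sqrt(170)/3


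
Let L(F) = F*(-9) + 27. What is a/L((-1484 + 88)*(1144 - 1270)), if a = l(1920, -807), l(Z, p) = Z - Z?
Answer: 0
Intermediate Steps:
L(F) = 27 - 9*F (L(F) = -9*F + 27 = 27 - 9*F)
l(Z, p) = 0
a = 0
a/L((-1484 + 88)*(1144 - 1270)) = 0/(27 - 9*(-1484 + 88)*(1144 - 1270)) = 0/(27 - (-12564)*(-126)) = 0/(27 - 9*175896) = 0/(27 - 1583064) = 0/(-1583037) = 0*(-1/1583037) = 0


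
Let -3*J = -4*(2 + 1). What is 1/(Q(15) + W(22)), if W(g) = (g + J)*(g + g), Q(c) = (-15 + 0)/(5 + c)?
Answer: 4/4573 ≈ 0.00087470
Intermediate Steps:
Q(c) = -15/(5 + c)
J = 4 (J = -(-4)*(2 + 1)/3 = -(-4)*3/3 = -⅓*(-12) = 4)
W(g) = 2*g*(4 + g) (W(g) = (g + 4)*(g + g) = (4 + g)*(2*g) = 2*g*(4 + g))
1/(Q(15) + W(22)) = 1/(-15/(5 + 15) + 2*22*(4 + 22)) = 1/(-15/20 + 2*22*26) = 1/(-15*1/20 + 1144) = 1/(-¾ + 1144) = 1/(4573/4) = 4/4573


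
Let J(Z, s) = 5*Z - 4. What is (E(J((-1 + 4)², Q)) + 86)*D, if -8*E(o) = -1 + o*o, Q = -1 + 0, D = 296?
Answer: -36704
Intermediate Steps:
Q = -1
J(Z, s) = -4 + 5*Z
E(o) = ⅛ - o²/8 (E(o) = -(-1 + o*o)/8 = -(-1 + o²)/8 = ⅛ - o²/8)
(E(J((-1 + 4)², Q)) + 86)*D = ((⅛ - (-4 + 5*(-1 + 4)²)²/8) + 86)*296 = ((⅛ - (-4 + 5*3²)²/8) + 86)*296 = ((⅛ - (-4 + 5*9)²/8) + 86)*296 = ((⅛ - (-4 + 45)²/8) + 86)*296 = ((⅛ - ⅛*41²) + 86)*296 = ((⅛ - ⅛*1681) + 86)*296 = ((⅛ - 1681/8) + 86)*296 = (-210 + 86)*296 = -124*296 = -36704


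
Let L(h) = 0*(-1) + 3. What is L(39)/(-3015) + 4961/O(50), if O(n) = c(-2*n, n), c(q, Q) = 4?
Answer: 4985801/4020 ≈ 1240.2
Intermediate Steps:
L(h) = 3 (L(h) = 0 + 3 = 3)
O(n) = 4
L(39)/(-3015) + 4961/O(50) = 3/(-3015) + 4961/4 = 3*(-1/3015) + 4961*(1/4) = -1/1005 + 4961/4 = 4985801/4020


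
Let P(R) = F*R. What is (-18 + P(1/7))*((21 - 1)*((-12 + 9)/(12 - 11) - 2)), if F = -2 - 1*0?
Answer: 12800/7 ≈ 1828.6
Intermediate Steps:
F = -2 (F = -2 + 0 = -2)
P(R) = -2*R
(-18 + P(1/7))*((21 - 1)*((-12 + 9)/(12 - 11) - 2)) = (-18 - 2/7)*((21 - 1)*((-12 + 9)/(12 - 11) - 2)) = (-18 - 2*⅐)*(20*(-3/1 - 2)) = (-18 - 2/7)*(20*(-3*1 - 2)) = -2560*(-3 - 2)/7 = -2560*(-5)/7 = -128/7*(-100) = 12800/7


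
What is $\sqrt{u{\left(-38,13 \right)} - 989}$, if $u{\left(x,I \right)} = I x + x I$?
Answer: $i \sqrt{1977} \approx 44.463 i$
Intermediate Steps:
$u{\left(x,I \right)} = 2 I x$ ($u{\left(x,I \right)} = I x + I x = 2 I x$)
$\sqrt{u{\left(-38,13 \right)} - 989} = \sqrt{2 \cdot 13 \left(-38\right) - 989} = \sqrt{-988 - 989} = \sqrt{-1977} = i \sqrt{1977}$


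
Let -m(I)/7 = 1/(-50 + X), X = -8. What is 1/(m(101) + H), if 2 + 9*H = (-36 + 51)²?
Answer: 522/12997 ≈ 0.040163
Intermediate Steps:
m(I) = 7/58 (m(I) = -7/(-50 - 8) = -7/(-58) = -7*(-1/58) = 7/58)
H = 223/9 (H = -2/9 + (-36 + 51)²/9 = -2/9 + (⅑)*15² = -2/9 + (⅑)*225 = -2/9 + 25 = 223/9 ≈ 24.778)
1/(m(101) + H) = 1/(7/58 + 223/9) = 1/(12997/522) = 522/12997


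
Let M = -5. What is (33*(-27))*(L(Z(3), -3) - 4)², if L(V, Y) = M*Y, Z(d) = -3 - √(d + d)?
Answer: -107811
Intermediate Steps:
Z(d) = -3 - √2*√d (Z(d) = -3 - √(2*d) = -3 - √2*√d)
L(V, Y) = -5*Y
(33*(-27))*(L(Z(3), -3) - 4)² = (33*(-27))*(-5*(-3) - 4)² = -891*(15 - 4)² = -891*11² = -891*121 = -107811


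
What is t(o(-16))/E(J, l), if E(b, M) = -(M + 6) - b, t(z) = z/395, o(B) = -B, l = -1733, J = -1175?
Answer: 8/573145 ≈ 1.3958e-5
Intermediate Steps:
t(z) = z/395 (t(z) = z*(1/395) = z/395)
E(b, M) = -6 - M - b (E(b, M) = -(6 + M) - b = (-6 - M) - b = -6 - M - b)
t(o(-16))/E(J, l) = ((-1*(-16))/395)/(-6 - 1*(-1733) - 1*(-1175)) = ((1/395)*16)/(-6 + 1733 + 1175) = (16/395)/2902 = (16/395)*(1/2902) = 8/573145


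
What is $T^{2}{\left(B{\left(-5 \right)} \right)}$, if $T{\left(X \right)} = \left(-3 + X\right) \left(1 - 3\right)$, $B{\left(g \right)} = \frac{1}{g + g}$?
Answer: $\frac{961}{25} \approx 38.44$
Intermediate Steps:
$B{\left(g \right)} = \frac{1}{2 g}$
$T{\left(X \right)} = 6 - 2 X$ ($T{\left(X \right)} = \left(-3 + X\right) \left(-2\right) = 6 - 2 X$)
$T^{2}{\left(B{\left(-5 \right)} \right)} = \left(6 - 2 \frac{1}{2 \left(-5\right)}\right)^{2} = \left(6 - 2 \cdot \frac{1}{2} \left(- \frac{1}{5}\right)\right)^{2} = \left(6 - - \frac{1}{5}\right)^{2} = \left(6 + \frac{1}{5}\right)^{2} = \left(\frac{31}{5}\right)^{2} = \frac{961}{25}$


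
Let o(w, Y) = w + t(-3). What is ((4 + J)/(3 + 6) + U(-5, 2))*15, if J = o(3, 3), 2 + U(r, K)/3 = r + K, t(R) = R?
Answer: -655/3 ≈ -218.33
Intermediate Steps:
U(r, K) = -6 + 3*K + 3*r (U(r, K) = -6 + 3*(r + K) = -6 + 3*(K + r) = -6 + (3*K + 3*r) = -6 + 3*K + 3*r)
o(w, Y) = -3 + w (o(w, Y) = w - 3 = -3 + w)
J = 0 (J = -3 + 3 = 0)
((4 + J)/(3 + 6) + U(-5, 2))*15 = ((4 + 0)/(3 + 6) + (-6 + 3*2 + 3*(-5)))*15 = (4/9 + (-6 + 6 - 15))*15 = (4*(⅑) - 15)*15 = (4/9 - 15)*15 = -131/9*15 = -655/3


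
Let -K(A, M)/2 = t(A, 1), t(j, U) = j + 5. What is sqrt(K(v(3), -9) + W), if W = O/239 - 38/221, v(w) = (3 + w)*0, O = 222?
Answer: I*sqrt(25786763990)/52819 ≈ 3.0402*I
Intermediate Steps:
v(w) = 0
t(j, U) = 5 + j
K(A, M) = -10 - 2*A (K(A, M) = -2*(5 + A) = -10 - 2*A)
W = 39980/52819 (W = 222/239 - 38/221 = 39980/52819 ≈ 0.75692)
sqrt(K(v(3), -9) + W) = sqrt((-10 - 2*0) + 39980/52819) = sqrt((-10 + 0) + 39980/52819) = sqrt(-10 + 39980/52819) = sqrt(-488210/52819) = I*sqrt(25786763990)/52819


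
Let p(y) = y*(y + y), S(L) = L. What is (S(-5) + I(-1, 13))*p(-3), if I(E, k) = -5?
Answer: -180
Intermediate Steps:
p(y) = 2*y² (p(y) = y*(2*y) = 2*y²)
(S(-5) + I(-1, 13))*p(-3) = (-5 - 5)*(2*(-3)²) = -20*9 = -10*18 = -180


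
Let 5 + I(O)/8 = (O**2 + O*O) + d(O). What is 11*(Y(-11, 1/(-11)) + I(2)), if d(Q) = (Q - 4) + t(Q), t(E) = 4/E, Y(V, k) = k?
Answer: 263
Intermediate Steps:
d(Q) = -4 + Q + 4/Q (d(Q) = (Q - 4) + 4/Q = (-4 + Q) + 4/Q = -4 + Q + 4/Q)
I(O) = -72 + 8*O + 16*O**2 + 32/O (I(O) = -40 + 8*((O**2 + O*O) + (-4 + O + 4/O)) = -40 + 8*((O**2 + O**2) + (-4 + O + 4/O)) = -40 + 8*(2*O**2 + (-4 + O + 4/O)) = -40 + 8*(-4 + O + 2*O**2 + 4/O) = -40 + (-32 + 8*O + 16*O**2 + 32/O) = -72 + 8*O + 16*O**2 + 32/O)
11*(Y(-11, 1/(-11)) + I(2)) = 11*(1/(-11) + (-72 + 8*2 + 16*2**2 + 32/2)) = 11*(-1/11 + (-72 + 16 + 16*4 + 32*(1/2))) = 11*(-1/11 + (-72 + 16 + 64 + 16)) = 11*(-1/11 + 24) = 11*(263/11) = 263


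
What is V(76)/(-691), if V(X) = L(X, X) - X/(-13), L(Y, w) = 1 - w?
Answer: 899/8983 ≈ 0.10008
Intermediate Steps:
V(X) = 1 - 12*X/13 (V(X) = (1 - X) - X/(-13) = (1 - X) - X*(-1)/13 = (1 - X) - (-1)*X/13 = (1 - X) + X/13 = 1 - 12*X/13)
V(76)/(-691) = (1 - 12/13*76)/(-691) = (1 - 912/13)*(-1/691) = -899/13*(-1/691) = 899/8983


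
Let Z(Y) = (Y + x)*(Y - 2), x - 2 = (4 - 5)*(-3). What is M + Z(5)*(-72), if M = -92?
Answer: -2252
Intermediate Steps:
x = 5 (x = 2 + (4 - 5)*(-3) = 2 - 1*(-3) = 2 + 3 = 5)
Z(Y) = (-2 + Y)*(5 + Y) (Z(Y) = (Y + 5)*(Y - 2) = (5 + Y)*(-2 + Y) = (-2 + Y)*(5 + Y))
M + Z(5)*(-72) = -92 + (-10 + 5² + 3*5)*(-72) = -92 + (-10 + 25 + 15)*(-72) = -92 + 30*(-72) = -92 - 2160 = -2252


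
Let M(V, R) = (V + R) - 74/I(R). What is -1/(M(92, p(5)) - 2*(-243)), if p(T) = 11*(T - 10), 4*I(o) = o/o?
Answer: -1/227 ≈ -0.0044053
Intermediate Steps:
I(o) = ¼ (I(o) = (o/o)/4 = (¼)*1 = ¼)
p(T) = -110 + 11*T (p(T) = 11*(-10 + T) = -110 + 11*T)
M(V, R) = -296 + R + V (M(V, R) = (V + R) - 74/¼ = (R + V) - 74*4 = (R + V) - 296 = -296 + R + V)
-1/(M(92, p(5)) - 2*(-243)) = -1/((-296 + (-110 + 11*5) + 92) - 2*(-243)) = -1/((-296 + (-110 + 55) + 92) + 486) = -1/((-296 - 55 + 92) + 486) = -1/(-259 + 486) = -1/227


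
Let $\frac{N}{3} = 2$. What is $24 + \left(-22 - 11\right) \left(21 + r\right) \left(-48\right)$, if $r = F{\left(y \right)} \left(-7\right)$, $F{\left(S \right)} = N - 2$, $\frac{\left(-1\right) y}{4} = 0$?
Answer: $-11064$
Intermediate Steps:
$y = 0$ ($y = \left(-4\right) 0 = 0$)
$N = 6$ ($N = 3 \cdot 2 = 6$)
$F{\left(S \right)} = 4$ ($F{\left(S \right)} = 6 - 2 = 4$)
$r = -28$ ($r = 4 \left(-7\right) = -28$)
$24 + \left(-22 - 11\right) \left(21 + r\right) \left(-48\right) = 24 + \left(-22 - 11\right) \left(21 - 28\right) \left(-48\right) = 24 + \left(-33\right) \left(-7\right) \left(-48\right) = 24 + 231 \left(-48\right) = 24 - 11088 = -11064$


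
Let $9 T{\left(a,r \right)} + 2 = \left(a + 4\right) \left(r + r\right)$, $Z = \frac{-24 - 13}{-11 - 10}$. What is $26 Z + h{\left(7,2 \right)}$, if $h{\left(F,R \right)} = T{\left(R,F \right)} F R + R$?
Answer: $\frac{11048}{63} \approx 175.36$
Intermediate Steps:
$Z = \frac{37}{21}$ ($Z = - \frac{37}{-21} = \left(-37\right) \left(- \frac{1}{21}\right) = \frac{37}{21} \approx 1.7619$)
$T{\left(a,r \right)} = - \frac{2}{9} + \frac{2 r \left(4 + a\right)}{9}$ ($T{\left(a,r \right)} = - \frac{2}{9} + \frac{\left(a + 4\right) \left(r + r\right)}{9} = - \frac{2}{9} + \frac{\left(4 + a\right) 2 r}{9} = - \frac{2}{9} + \frac{2 r \left(4 + a\right)}{9}$)
$h{\left(F,R \right)} = R + F R \left(- \frac{2}{9} + \frac{8 F}{9} + \frac{2 F R}{9}\right)$ ($h{\left(F,R \right)} = \left(- \frac{2}{9} + \frac{8 F}{9} + \frac{2 R F}{9}\right) F R + R = \left(- \frac{2}{9} + \frac{8 F}{9} + \frac{2 F R}{9}\right) F R + R = F \left(- \frac{2}{9} + \frac{8 F}{9} + \frac{2 F R}{9}\right) R + R = F R \left(- \frac{2}{9} + \frac{8 F}{9} + \frac{2 F R}{9}\right) + R = R + F R \left(- \frac{2}{9} + \frac{8 F}{9} + \frac{2 F R}{9}\right)$)
$26 Z + h{\left(7,2 \right)} = 26 \cdot \frac{37}{21} + \frac{1}{9} \cdot 2 \left(9 + 2 \cdot 7 \left(-1 + 4 \cdot 7 + 7 \cdot 2\right)\right) = \frac{962}{21} + \frac{1}{9} \cdot 2 \left(9 + 2 \cdot 7 \left(-1 + 28 + 14\right)\right) = \frac{962}{21} + \frac{1}{9} \cdot 2 \left(9 + 2 \cdot 7 \cdot 41\right) = \frac{962}{21} + \frac{1}{9} \cdot 2 \left(9 + 574\right) = \frac{962}{21} + \frac{1}{9} \cdot 2 \cdot 583 = \frac{962}{21} + \frac{1166}{9} = \frac{11048}{63}$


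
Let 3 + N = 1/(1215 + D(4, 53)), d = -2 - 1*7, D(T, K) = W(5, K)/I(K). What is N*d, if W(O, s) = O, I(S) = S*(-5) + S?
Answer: 6952617/257575 ≈ 26.993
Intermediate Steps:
I(S) = -4*S (I(S) = -5*S + S = -4*S)
D(T, K) = -5/(4*K) (D(T, K) = 5/((-4*K)) = 5*(-1/(4*K)) = -5/(4*K))
d = -9 (d = -2 - 7 = -9)
N = -772513/257575 (N = -3 + 1/(1215 - 5/4/53) = -3 + 1/(1215 - 5/4*1/53) = -3 + 1/(1215 - 5/212) = -3 + 1/(257575/212) = -3 + 212/257575 = -772513/257575 ≈ -2.9992)
N*d = -772513/257575*(-9) = 6952617/257575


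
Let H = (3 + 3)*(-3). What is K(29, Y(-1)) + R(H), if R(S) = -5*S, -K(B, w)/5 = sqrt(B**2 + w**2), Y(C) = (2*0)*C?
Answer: -55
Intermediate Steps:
Y(C) = 0 (Y(C) = 0*C = 0)
K(B, w) = -5*sqrt(B**2 + w**2)
H = -18 (H = 6*(-3) = -18)
K(29, Y(-1)) + R(H) = -5*sqrt(29**2 + 0**2) - 5*(-18) = -5*sqrt(841 + 0) + 90 = -5*sqrt(841) + 90 = -5*29 + 90 = -145 + 90 = -55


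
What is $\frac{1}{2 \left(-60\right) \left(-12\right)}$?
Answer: $\frac{1}{1440} \approx 0.00069444$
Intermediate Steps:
$\frac{1}{2 \left(-60\right) \left(-12\right)} = \frac{1}{\left(-120\right) \left(-12\right)} = \frac{1}{1440}$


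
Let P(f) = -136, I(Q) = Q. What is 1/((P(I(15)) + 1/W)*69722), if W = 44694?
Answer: -22347/211898509763 ≈ -1.0546e-7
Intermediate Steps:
1/((P(I(15)) + 1/W)*69722) = 1/(-136 + 1/44694*69722) = (1/69722)/(-136 + 1/44694) = (1/69722)/(-6078383/44694) = -44694/6078383*1/69722 = -22347/211898509763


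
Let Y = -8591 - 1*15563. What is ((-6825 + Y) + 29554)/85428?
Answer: -475/28476 ≈ -0.016681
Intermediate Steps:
Y = -24154 (Y = -8591 - 15563 = -24154)
((-6825 + Y) + 29554)/85428 = ((-6825 - 24154) + 29554)/85428 = (-30979 + 29554)*(1/85428) = -1425*1/85428 = -475/28476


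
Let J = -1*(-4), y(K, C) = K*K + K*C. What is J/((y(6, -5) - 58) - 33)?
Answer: -4/85 ≈ -0.047059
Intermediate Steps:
y(K, C) = K² + C*K
J = 4
J/((y(6, -5) - 58) - 33) = 4/((6*(-5 + 6) - 58) - 33) = 4/((6*1 - 58) - 33) = 4/((6 - 58) - 33) = 4/(-52 - 33) = 4/(-85) = -1/85*4 = -4/85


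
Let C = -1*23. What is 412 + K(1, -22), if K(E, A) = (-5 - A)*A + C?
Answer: 15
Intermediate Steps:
C = -23
K(E, A) = -23 + A*(-5 - A) (K(E, A) = (-5 - A)*A - 23 = A*(-5 - A) - 23 = -23 + A*(-5 - A))
412 + K(1, -22) = 412 + (-23 - 1*(-22)² - 5*(-22)) = 412 + (-23 - 1*484 + 110) = 412 + (-23 - 484 + 110) = 412 - 397 = 15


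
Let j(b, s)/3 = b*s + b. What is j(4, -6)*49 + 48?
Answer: -2892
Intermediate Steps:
j(b, s) = 3*b + 3*b*s (j(b, s) = 3*(b*s + b) = 3*(b + b*s) = 3*b + 3*b*s)
j(4, -6)*49 + 48 = (3*4*(1 - 6))*49 + 48 = (3*4*(-5))*49 + 48 = -60*49 + 48 = -2940 + 48 = -2892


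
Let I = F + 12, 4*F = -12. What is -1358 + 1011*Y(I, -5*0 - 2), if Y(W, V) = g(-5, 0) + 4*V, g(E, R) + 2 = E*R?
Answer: -11468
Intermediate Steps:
F = -3 (F = (¼)*(-12) = -3)
I = 9 (I = -3 + 12 = 9)
g(E, R) = -2 + E*R
Y(W, V) = -2 + 4*V (Y(W, V) = (-2 - 5*0) + 4*V = (-2 + 0) + 4*V = -2 + 4*V)
-1358 + 1011*Y(I, -5*0 - 2) = -1358 + 1011*(-2 + 4*(-5*0 - 2)) = -1358 + 1011*(-2 + 4*(0 - 2)) = -1358 + 1011*(-2 + 4*(-2)) = -1358 + 1011*(-2 - 8) = -1358 + 1011*(-10) = -1358 - 10110 = -11468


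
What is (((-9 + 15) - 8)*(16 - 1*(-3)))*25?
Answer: -950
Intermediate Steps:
(((-9 + 15) - 8)*(16 - 1*(-3)))*25 = ((6 - 8)*(16 + 3))*25 = -2*19*25 = -38*25 = -950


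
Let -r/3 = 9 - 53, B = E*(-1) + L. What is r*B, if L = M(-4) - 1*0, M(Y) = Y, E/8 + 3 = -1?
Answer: 3696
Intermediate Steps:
E = -32 (E = -24 + 8*(-1) = -24 - 8 = -32)
L = -4 (L = -4 - 1*0 = -4 + 0 = -4)
B = 28 (B = -32*(-1) - 4 = 32 - 4 = 28)
r = 132 (r = -3*(9 - 53) = -3*(-44) = 132)
r*B = 132*28 = 3696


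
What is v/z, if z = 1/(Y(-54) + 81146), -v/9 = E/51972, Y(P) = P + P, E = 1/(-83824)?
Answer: 121557/726083488 ≈ 0.00016741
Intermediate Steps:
E = -1/83824 ≈ -1.1930e-5
Y(P) = 2*P
v = 3/1452166976 (v = -(-9)/(83824*51972) = -9*(-1/4356500928) = 3/1452166976 ≈ 2.0659e-9)
z = 1/81038 (z = 1/(2*(-54) + 81146) = 1/(-108 + 81146) = 1/81038 ≈ 1.2340e-5)
v/z = 3/(1452166976*(1/81038)) = (3/1452166976)*81038 = 121557/726083488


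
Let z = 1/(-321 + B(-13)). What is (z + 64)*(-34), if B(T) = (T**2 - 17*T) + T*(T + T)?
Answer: -885666/407 ≈ -2176.1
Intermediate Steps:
B(T) = -17*T + 3*T**2 (B(T) = (T**2 - 17*T) + T*(2*T) = (T**2 - 17*T) + 2*T**2 = -17*T + 3*T**2)
z = 1/407 (z = 1/(-321 - 13*(-17 + 3*(-13))) = 1/(-321 - 13*(-17 - 39)) = 1/(-321 - 13*(-56)) = 1/(-321 + 728) = 1/407 ≈ 0.0024570)
(z + 64)*(-34) = (1/407 + 64)*(-34) = (26049/407)*(-34) = -885666/407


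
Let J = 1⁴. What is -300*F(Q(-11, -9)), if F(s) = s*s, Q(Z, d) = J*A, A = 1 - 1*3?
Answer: -1200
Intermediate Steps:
J = 1
A = -2 (A = 1 - 3 = -2)
Q(Z, d) = -2 (Q(Z, d) = 1*(-2) = -2)
F(s) = s²
-300*F(Q(-11, -9)) = -300*(-2)² = -300*4 = -1200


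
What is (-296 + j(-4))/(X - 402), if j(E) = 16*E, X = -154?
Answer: 90/139 ≈ 0.64748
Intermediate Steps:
(-296 + j(-4))/(X - 402) = (-296 + 16*(-4))/(-154 - 402) = (-296 - 64)/(-556) = -360*(-1/556) = 90/139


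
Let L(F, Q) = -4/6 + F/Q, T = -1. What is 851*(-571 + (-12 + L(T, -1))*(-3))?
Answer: -456136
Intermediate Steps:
L(F, Q) = -⅔ + F/Q (L(F, Q) = -4*⅙ + F/Q = -⅔ + F/Q)
851*(-571 + (-12 + L(T, -1))*(-3)) = 851*(-571 + (-12 + (-⅔ - 1/(-1)))*(-3)) = 851*(-571 + (-12 + (-⅔ - 1*(-1)))*(-3)) = 851*(-571 + (-12 + (-⅔ + 1))*(-3)) = 851*(-571 + (-12 + ⅓)*(-3)) = 851*(-571 - 35/3*(-3)) = 851*(-571 + 35) = 851*(-536) = -456136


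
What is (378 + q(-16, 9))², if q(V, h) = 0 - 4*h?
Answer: 116964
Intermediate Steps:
q(V, h) = -4*h
(378 + q(-16, 9))² = (378 - 4*9)² = (378 - 36)² = 342² = 116964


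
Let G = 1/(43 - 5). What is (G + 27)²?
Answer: 1054729/1444 ≈ 730.42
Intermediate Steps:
G = 1/38 ≈ 0.026316
(G + 27)² = (1/38 + 27)² = (1027/38)² = 1054729/1444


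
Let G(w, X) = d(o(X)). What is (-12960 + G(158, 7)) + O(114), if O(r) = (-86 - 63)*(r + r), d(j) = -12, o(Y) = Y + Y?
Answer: -46944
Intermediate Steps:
o(Y) = 2*Y
O(r) = -298*r
G(w, X) = -12
(-12960 + G(158, 7)) + O(114) = (-12960 - 12) - 298*114 = -12972 - 33972 = -46944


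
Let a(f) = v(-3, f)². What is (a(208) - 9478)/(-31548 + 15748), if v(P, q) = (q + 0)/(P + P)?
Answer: 37243/71100 ≈ 0.52381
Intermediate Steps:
v(P, q) = q/(2*P) (v(P, q) = q/((2*P)) = q*(1/(2*P)) = q/(2*P))
a(f) = f²/36 (a(f) = ((½)*f/(-3))² = ((½)*f*(-⅓))² = (-f/6)² = f²/36)
(a(208) - 9478)/(-31548 + 15748) = ((1/36)*208² - 9478)/(-31548 + 15748) = ((1/36)*43264 - 9478)/(-15800) = (10816/9 - 9478)*(-1/15800) = -74486/9*(-1/15800) = 37243/71100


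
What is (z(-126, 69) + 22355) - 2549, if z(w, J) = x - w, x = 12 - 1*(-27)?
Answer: 19971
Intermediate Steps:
x = 39 (x = 12 + 27 = 39)
z(w, J) = 39 - w
(z(-126, 69) + 22355) - 2549 = ((39 - 1*(-126)) + 22355) - 2549 = ((39 + 126) + 22355) - 2549 = (165 + 22355) - 2549 = 22520 - 2549 = 19971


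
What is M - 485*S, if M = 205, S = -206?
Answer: 100115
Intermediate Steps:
M - 485*S = 205 - 485*(-206) = 205 + 99910 = 100115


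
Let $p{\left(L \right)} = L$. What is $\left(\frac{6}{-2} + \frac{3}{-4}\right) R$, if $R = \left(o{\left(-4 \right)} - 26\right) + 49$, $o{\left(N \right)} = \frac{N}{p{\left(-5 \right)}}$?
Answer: $- \frac{357}{4} \approx -89.25$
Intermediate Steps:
$o{\left(N \right)} = - \frac{N}{5}$ ($o{\left(N \right)} = \frac{N}{-5} = N \left(- \frac{1}{5}\right) = - \frac{N}{5}$)
$R = \frac{119}{5}$ ($R = \left(\left(- \frac{1}{5}\right) \left(-4\right) - 26\right) + 49 = \left(\frac{4}{5} - 26\right) + 49 = - \frac{126}{5} + 49 = \frac{119}{5} \approx 23.8$)
$\left(\frac{6}{-2} + \frac{3}{-4}\right) R = \left(\frac{6}{-2} + \frac{3}{-4}\right) \frac{119}{5} = \left(6 \left(- \frac{1}{2}\right) + 3 \left(- \frac{1}{4}\right)\right) \frac{119}{5} = \left(-3 - \frac{3}{4}\right) \frac{119}{5} = \left(- \frac{15}{4}\right) \frac{119}{5} = - \frac{357}{4}$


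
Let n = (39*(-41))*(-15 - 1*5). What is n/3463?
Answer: 31980/3463 ≈ 9.2348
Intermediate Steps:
n = 31980 (n = -1599*(-15 - 5) = -1599*(-20) = 31980)
n/3463 = 31980/3463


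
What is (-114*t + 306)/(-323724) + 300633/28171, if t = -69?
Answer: 8090991990/759969067 ≈ 10.646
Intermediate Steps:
(-114*t + 306)/(-323724) + 300633/28171 = (-114*(-69) + 306)/(-323724) + 300633/28171 = (7866 + 306)*(-1/323724) + 300633*(1/28171) = 8172*(-1/323724) + 300633/28171 = -681/26977 + 300633/28171 = 8090991990/759969067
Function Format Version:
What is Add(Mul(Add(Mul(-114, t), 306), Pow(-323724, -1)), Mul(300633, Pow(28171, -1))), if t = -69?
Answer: Rational(8090991990, 759969067) ≈ 10.646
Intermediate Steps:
Add(Mul(Add(Mul(-114, t), 306), Pow(-323724, -1)), Mul(300633, Pow(28171, -1))) = Add(Mul(Add(Mul(-114, -69), 306), Pow(-323724, -1)), Mul(300633, Pow(28171, -1))) = Add(Mul(Add(7866, 306), Rational(-1, 323724)), Mul(300633, Rational(1, 28171))) = Add(Mul(8172, Rational(-1, 323724)), Rational(300633, 28171)) = Add(Rational(-681, 26977), Rational(300633, 28171)) = Rational(8090991990, 759969067)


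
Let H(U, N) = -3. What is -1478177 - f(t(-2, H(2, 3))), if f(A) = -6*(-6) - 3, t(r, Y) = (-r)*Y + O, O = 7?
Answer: -1478210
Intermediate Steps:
t(r, Y) = 7 - Y*r (t(r, Y) = (-r)*Y + 7 = -Y*r + 7 = 7 - Y*r)
f(A) = 33 (f(A) = 36 - 3 = 33)
-1478177 - f(t(-2, H(2, 3))) = -1478177 - 1*33 = -1478177 - 33 = -1478210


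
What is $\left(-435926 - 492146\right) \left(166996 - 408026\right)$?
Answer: $223693194160$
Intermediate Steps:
$\left(-435926 - 492146\right) \left(166996 - 408026\right) = \left(-928072\right) \left(-241030\right) = 223693194160$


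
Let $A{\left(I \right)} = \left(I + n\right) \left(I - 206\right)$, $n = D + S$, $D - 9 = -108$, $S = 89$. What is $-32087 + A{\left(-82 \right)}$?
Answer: $-5591$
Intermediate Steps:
$D = -99$ ($D = 9 - 108 = -99$)
$n = -10$ ($n = -99 + 89 = -10$)
$A{\left(I \right)} = \left(-206 + I\right) \left(-10 + I\right)$ ($A{\left(I \right)} = \left(I - 10\right) \left(I - 206\right) = \left(-10 + I\right) \left(-206 + I\right) = \left(-206 + I\right) \left(-10 + I\right)$)
$-32087 + A{\left(-82 \right)} = -32087 + \left(2060 + \left(-82\right)^{2} - -17712\right) = -32087 + \left(2060 + 6724 + 17712\right) = -32087 + 26496 = -5591$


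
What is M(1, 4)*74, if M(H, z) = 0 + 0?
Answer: 0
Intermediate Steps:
M(H, z) = 0
M(1, 4)*74 = 0*74 = 0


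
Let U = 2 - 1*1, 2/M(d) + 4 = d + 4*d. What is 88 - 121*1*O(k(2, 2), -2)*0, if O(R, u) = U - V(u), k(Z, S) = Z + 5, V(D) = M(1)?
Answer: 88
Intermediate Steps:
M(d) = 2/(-4 + 5*d) (M(d) = 2/(-4 + (d + 4*d)) = 2/(-4 + 5*d))
V(D) = 2 (V(D) = 2/(-4 + 5*1) = 2/(-4 + 5) = 2/1 = 2*1 = 2)
U = 1 (U = 2 - 1 = 1)
k(Z, S) = 5 + Z
O(R, u) = -1 (O(R, u) = 1 - 1*2 = 1 - 2 = -1)
88 - 121*1*O(k(2, 2), -2)*0 = 88 - 121*1*(-1)*0 = 88 - (-121)*0 = 88 - 121*0 = 88 + 0 = 88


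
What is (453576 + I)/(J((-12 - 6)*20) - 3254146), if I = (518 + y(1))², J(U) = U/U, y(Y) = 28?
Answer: -250564/1084715 ≈ -0.23100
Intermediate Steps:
J(U) = 1
I = 298116 (I = (518 + 28)² = 546² = 298116)
(453576 + I)/(J((-12 - 6)*20) - 3254146) = (453576 + 298116)/(1 - 3254146) = 751692/(-3254145) = 751692*(-1/3254145) = -250564/1084715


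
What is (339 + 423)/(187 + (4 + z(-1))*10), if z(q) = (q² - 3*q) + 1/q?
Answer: 762/257 ≈ 2.9650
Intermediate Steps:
z(q) = 1/q + q² - 3*q
(339 + 423)/(187 + (4 + z(-1))*10) = (339 + 423)/(187 + (4 + (1 + (-1)²*(-3 - 1))/(-1))*10) = 762/(187 + (4 - (1 + 1*(-4)))*10) = 762/(187 + (4 - (1 - 4))*10) = 762/(187 + (4 - 1*(-3))*10) = 762/(187 + (4 + 3)*10) = 762/(187 + 7*10) = 762/(187 + 70) = 762/257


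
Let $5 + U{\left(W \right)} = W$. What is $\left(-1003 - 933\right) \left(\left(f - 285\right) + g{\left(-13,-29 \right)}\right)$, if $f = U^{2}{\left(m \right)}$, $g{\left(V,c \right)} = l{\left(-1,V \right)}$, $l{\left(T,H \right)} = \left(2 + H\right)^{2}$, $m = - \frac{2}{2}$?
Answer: $247808$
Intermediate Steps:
$m = -1$ ($m = \left(-2\right) \frac{1}{2} = -1$)
$U{\left(W \right)} = -5 + W$
$g{\left(V,c \right)} = \left(2 + V\right)^{2}$
$f = 36$ ($f = \left(-5 - 1\right)^{2} = \left(-6\right)^{2} = 36$)
$\left(-1003 - 933\right) \left(\left(f - 285\right) + g{\left(-13,-29 \right)}\right) = \left(-1003 - 933\right) \left(\left(36 - 285\right) + \left(2 - 13\right)^{2}\right) = - 1936 \left(\left(36 - 285\right) + \left(-11\right)^{2}\right) = - 1936 \left(-249 + 121\right) = \left(-1936\right) \left(-128\right) = 247808$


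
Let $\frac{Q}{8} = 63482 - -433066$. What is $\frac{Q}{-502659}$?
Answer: $- \frac{441376}{55851} \approx -7.9027$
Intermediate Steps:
$Q = 3972384$ ($Q = 8 \left(63482 - -433066\right) = 8 \left(63482 + 433066\right) = 8 \cdot 496548 = 3972384$)
$\frac{Q}{-502659} = \frac{3972384}{-502659} = 3972384 \left(- \frac{1}{502659}\right) = - \frac{441376}{55851}$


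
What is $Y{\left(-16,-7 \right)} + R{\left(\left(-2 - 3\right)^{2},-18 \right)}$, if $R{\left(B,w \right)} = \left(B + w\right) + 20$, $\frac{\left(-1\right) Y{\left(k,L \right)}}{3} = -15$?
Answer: $72$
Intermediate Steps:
$Y{\left(k,L \right)} = 45$ ($Y{\left(k,L \right)} = \left(-3\right) \left(-15\right) = 45$)
$R{\left(B,w \right)} = 20 + B + w$
$Y{\left(-16,-7 \right)} + R{\left(\left(-2 - 3\right)^{2},-18 \right)} = 45 + \left(20 + \left(-2 - 3\right)^{2} - 18\right) = 45 + \left(20 + \left(-5\right)^{2} - 18\right) = 45 + \left(20 + 25 - 18\right) = 45 + 27 = 72$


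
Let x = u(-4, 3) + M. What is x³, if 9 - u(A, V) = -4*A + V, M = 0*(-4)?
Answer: -1000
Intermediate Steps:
M = 0
u(A, V) = 9 - V + 4*A (u(A, V) = 9 - (-4*A + V) = 9 - (V - 4*A) = 9 + (-V + 4*A) = 9 - V + 4*A)
x = -10 (x = (9 - 1*3 + 4*(-4)) + 0 = (9 - 3 - 16) + 0 = -10 + 0 = -10)
x³ = (-10)³ = -1000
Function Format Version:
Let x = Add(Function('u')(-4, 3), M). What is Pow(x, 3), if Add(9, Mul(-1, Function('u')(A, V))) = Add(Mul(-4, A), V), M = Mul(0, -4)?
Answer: -1000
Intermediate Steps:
M = 0
Function('u')(A, V) = Add(9, Mul(-1, V), Mul(4, A)) (Function('u')(A, V) = Add(9, Mul(-1, Add(Mul(-4, A), V))) = Add(9, Mul(-1, Add(V, Mul(-4, A)))) = Add(9, Add(Mul(-1, V), Mul(4, A))) = Add(9, Mul(-1, V), Mul(4, A)))
x = -10 (x = Add(Add(9, Mul(-1, 3), Mul(4, -4)), 0) = Add(Add(9, -3, -16), 0) = Add(-10, 0) = -10)
Pow(x, 3) = Pow(-10, 3) = -1000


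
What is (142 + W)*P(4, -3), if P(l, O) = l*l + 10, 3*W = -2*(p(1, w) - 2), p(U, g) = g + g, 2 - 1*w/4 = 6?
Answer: 12844/3 ≈ 4281.3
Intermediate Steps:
w = -16 (w = 8 - 4*6 = 8 - 24 = -16)
p(U, g) = 2*g
W = 68/3 (W = (-2*(2*(-16) - 2))/3 = (-2*(-32 - 2))/3 = (-2*(-34))/3 = (⅓)*68 = 68/3 ≈ 22.667)
P(l, O) = 10 + l² (P(l, O) = l² + 10 = 10 + l²)
(142 + W)*P(4, -3) = (142 + 68/3)*(10 + 4²) = 494*(10 + 16)/3 = (494/3)*26 = 12844/3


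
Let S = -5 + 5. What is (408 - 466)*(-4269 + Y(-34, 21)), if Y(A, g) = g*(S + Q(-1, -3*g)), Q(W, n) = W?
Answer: 248820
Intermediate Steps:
S = 0
Y(A, g) = -g (Y(A, g) = g*(0 - 1) = g*(-1) = -g)
(408 - 466)*(-4269 + Y(-34, 21)) = (408 - 466)*(-4269 - 1*21) = -58*(-4269 - 21) = -58*(-4290) = 248820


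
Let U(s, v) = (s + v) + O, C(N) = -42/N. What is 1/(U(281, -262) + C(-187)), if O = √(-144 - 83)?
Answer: 672265/20861988 - 34969*I*√227/20861988 ≈ 0.032224 - 0.025255*I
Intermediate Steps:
O = I*√227 (O = √(-227) = I*√227 ≈ 15.067*I)
U(s, v) = s + v + I*√227 (U(s, v) = (s + v) + I*√227 = s + v + I*√227)
1/(U(281, -262) + C(-187)) = 1/((281 - 262 + I*√227) - 42/(-187)) = 1/((19 + I*√227) - 42*(-1/187)) = 1/((19 + I*√227) + 42/187) = 1/(3595/187 + I*√227)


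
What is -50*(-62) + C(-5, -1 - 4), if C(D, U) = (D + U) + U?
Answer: 3085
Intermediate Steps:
C(D, U) = D + 2*U
-50*(-62) + C(-5, -1 - 4) = -50*(-62) + (-5 + 2*(-1 - 4)) = 3100 + (-5 + 2*(-5)) = 3100 + (-5 - 10) = 3100 - 15 = 3085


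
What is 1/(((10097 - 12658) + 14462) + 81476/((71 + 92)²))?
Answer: 26569/316279145 ≈ 8.4005e-5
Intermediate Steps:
1/(((10097 - 12658) + 14462) + 81476/((71 + 92)²)) = 1/((-2561 + 14462) + 81476/(163²)) = 1/(11901 + 81476/26569) = 1/(316279145/26569) = 26569/316279145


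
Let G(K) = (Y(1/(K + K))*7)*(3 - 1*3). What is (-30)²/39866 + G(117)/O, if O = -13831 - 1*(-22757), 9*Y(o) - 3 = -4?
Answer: 450/19933 ≈ 0.022576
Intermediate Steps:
Y(o) = -⅑ (Y(o) = ⅓ + (⅑)*(-4) = ⅓ - 4/9 = -⅑)
O = 8926 (O = -13831 + 22757 = 8926)
G(K) = 0 (G(K) = (-⅑*7)*(3 - 1*3) = -7*(3 - 3)/9 = -7/9*0 = 0)
(-30)²/39866 + G(117)/O = (-30)²/39866 + 0/8926 = 900*(1/39866) + 0*(1/8926) = 450/19933 + 0 = 450/19933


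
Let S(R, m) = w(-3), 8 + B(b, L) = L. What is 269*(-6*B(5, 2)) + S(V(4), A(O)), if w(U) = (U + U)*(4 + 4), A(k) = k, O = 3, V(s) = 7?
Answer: 9636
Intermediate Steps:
B(b, L) = -8 + L
w(U) = 16*U (w(U) = (2*U)*8 = 16*U)
S(R, m) = -48 (S(R, m) = 16*(-3) = -48)
269*(-6*B(5, 2)) + S(V(4), A(O)) = 269*(-6*(-8 + 2)) - 48 = 269*(-6*(-6)) - 48 = 269*36 - 48 = 9684 - 48 = 9636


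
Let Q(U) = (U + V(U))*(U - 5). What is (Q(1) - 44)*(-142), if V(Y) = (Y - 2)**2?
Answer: 7384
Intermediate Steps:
V(Y) = (-2 + Y)**2
Q(U) = (-5 + U)*(U + (-2 + U)**2) (Q(U) = (U + (-2 + U)**2)*(U - 5) = (U + (-2 + U)**2)*(-5 + U) = (-5 + U)*(U + (-2 + U)**2))
(Q(1) - 44)*(-142) = ((-20 + 1**3 - 8*1**2 + 19*1) - 44)*(-142) = ((-20 + 1 - 8*1 + 19) - 44)*(-142) = ((-20 + 1 - 8 + 19) - 44)*(-142) = (-8 - 44)*(-142) = -52*(-142) = 7384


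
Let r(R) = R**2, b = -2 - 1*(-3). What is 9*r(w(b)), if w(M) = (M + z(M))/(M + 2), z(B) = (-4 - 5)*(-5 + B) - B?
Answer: 1296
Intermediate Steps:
b = 1 (b = -2 + 3 = 1)
z(B) = 45 - 10*B (z(B) = -9*(-5 + B) - B = (45 - 9*B) - B = 45 - 10*B)
w(M) = (45 - 9*M)/(2 + M) (w(M) = (M + (45 - 10*M))/(M + 2) = (45 - 9*M)/(2 + M))
9*r(w(b)) = 9*(9*(5 - 1*1)/(2 + 1))**2 = 9*(9*(5 - 1)/3)**2 = 9*(9*(1/3)*4)**2 = 9*12**2 = 9*144 = 1296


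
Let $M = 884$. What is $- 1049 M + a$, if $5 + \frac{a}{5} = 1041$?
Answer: $-922136$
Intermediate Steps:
$a = 5180$ ($a = -25 + 5 \cdot 1041 = -25 + 5205 = 5180$)
$- 1049 M + a = \left(-1049\right) 884 + 5180 = -927316 + 5180 = -922136$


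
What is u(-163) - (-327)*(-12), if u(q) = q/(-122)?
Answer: -478565/122 ≈ -3922.7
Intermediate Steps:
u(q) = -q/122 (u(q) = q*(-1/122) = -q/122)
u(-163) - (-327)*(-12) = -1/122*(-163) - (-327)*(-12) = 163/122 - 1*3924 = 163/122 - 3924 = -478565/122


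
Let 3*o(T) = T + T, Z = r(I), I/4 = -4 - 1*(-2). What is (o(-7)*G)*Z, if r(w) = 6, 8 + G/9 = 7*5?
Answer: -6804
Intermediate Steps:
I = -8 (I = 4*(-4 - 1*(-2)) = 4*(-4 + 2) = 4*(-2) = -8)
G = 243 (G = -72 + 9*(7*5) = -72 + 9*35 = -72 + 315 = 243)
Z = 6
o(T) = 2*T/3 (o(T) = (T + T)/3 = (2*T)/3 = 2*T/3)
(o(-7)*G)*Z = (((⅔)*(-7))*243)*6 = -14/3*243*6 = -1134*6 = -6804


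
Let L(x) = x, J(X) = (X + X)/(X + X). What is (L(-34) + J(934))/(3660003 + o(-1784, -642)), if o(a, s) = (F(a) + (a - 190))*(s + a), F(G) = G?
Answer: -33/12776911 ≈ -2.5828e-6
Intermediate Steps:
J(X) = 1 (J(X) = (2*X)/((2*X)) = (2*X)*(1/(2*X)) = 1)
o(a, s) = (-190 + 2*a)*(a + s) (o(a, s) = (a + (a - 190))*(s + a) = (a + (-190 + a))*(a + s) = (-190 + 2*a)*(a + s))
(L(-34) + J(934))/(3660003 + o(-1784, -642)) = (-34 + 1)/(3660003 + (-190*(-1784) - 190*(-642) + 2*(-1784)² + 2*(-1784)*(-642))) = -33/(3660003 + (338960 + 121980 + 2*3182656 + 2290656)) = -33/(3660003 + (338960 + 121980 + 6365312 + 2290656)) = -33/(3660003 + 9116908) = -33/12776911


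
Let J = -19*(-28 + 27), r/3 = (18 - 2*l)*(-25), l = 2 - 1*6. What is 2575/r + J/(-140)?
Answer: -7951/5460 ≈ -1.4562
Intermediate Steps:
l = -4 (l = 2 - 6 = -4)
r = -1950 (r = 3*((18 - 2*(-4))*(-25)) = 3*((18 + 8)*(-25)) = 3*(26*(-25)) = 3*(-650) = -1950)
J = 19 (J = -19*(-1) = -1*(-19) = 19)
2575/r + J/(-140) = 2575/(-1950) + 19/(-140) = 2575*(-1/1950) + 19*(-1/140) = -103/78 - 19/140 = -7951/5460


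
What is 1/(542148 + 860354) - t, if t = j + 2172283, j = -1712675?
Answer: -644601139215/1402502 ≈ -4.5961e+5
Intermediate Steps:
t = 459608 (t = -1712675 + 2172283 = 459608)
1/(542148 + 860354) - t = 1/(542148 + 860354) - 1*459608 = 1/1402502 - 459608 = -644601139215/1402502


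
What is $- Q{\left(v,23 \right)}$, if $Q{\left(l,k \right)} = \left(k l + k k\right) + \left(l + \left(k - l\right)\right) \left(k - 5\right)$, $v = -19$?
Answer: $-506$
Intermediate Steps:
$Q{\left(l,k \right)} = k^{2} + k l + k \left(-5 + k\right)$ ($Q{\left(l,k \right)} = \left(k l + k^{2}\right) + k \left(-5 + k\right) = \left(k^{2} + k l\right) + k \left(-5 + k\right) = k^{2} + k l + k \left(-5 + k\right)$)
$- Q{\left(v,23 \right)} = - 23 \left(-5 - 19 + 2 \cdot 23\right) = - 23 \left(-5 - 19 + 46\right) = - 23 \cdot 22 = \left(-1\right) 506 = -506$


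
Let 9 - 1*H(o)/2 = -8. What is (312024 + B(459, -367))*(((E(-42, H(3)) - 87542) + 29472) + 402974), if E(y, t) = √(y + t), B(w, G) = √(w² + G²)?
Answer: 2*(172452 + I*√2)*(312024 + √345370) ≈ 1.0782e+11 + 8.842e+5*I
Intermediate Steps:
B(w, G) = √(G² + w²)
H(o) = 34 (H(o) = 18 - 2*(-8) = 18 + 16 = 34)
E(y, t) = √(t + y)
(312024 + B(459, -367))*(((E(-42, H(3)) - 87542) + 29472) + 402974) = (312024 + √((-367)² + 459²))*(((√(34 - 42) - 87542) + 29472) + 402974) = (312024 + √(134689 + 210681))*(((√(-8) - 87542) + 29472) + 402974) = (312024 + √345370)*(((2*I*√2 - 87542) + 29472) + 402974) = (312024 + √345370)*(((-87542 + 2*I*√2) + 29472) + 402974) = (312024 + √345370)*((-58070 + 2*I*√2) + 402974) = (312024 + √345370)*(344904 + 2*I*√2)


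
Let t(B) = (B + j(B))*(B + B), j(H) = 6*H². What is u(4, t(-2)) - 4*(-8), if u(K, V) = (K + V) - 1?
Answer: -53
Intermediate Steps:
t(B) = 2*B*(B + 6*B²) (t(B) = (B + 6*B²)*(B + B) = (B + 6*B²)*(2*B) = 2*B*(B + 6*B²))
u(K, V) = -1 + K + V
u(4, t(-2)) - 4*(-8) = (-1 + 4 + (-2)²*(2 + 12*(-2))) - 4*(-8) = (-1 + 4 + 4*(2 - 24)) + 32 = (-1 + 4 + 4*(-22)) + 32 = (-1 + 4 - 88) + 32 = -85 + 32 = -53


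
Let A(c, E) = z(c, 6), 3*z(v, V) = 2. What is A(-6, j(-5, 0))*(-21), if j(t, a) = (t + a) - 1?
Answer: -14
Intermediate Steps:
z(v, V) = ⅔ (z(v, V) = (⅓)*2 = ⅔)
j(t, a) = -1 + a + t (j(t, a) = (a + t) - 1 = -1 + a + t)
A(c, E) = ⅔
A(-6, j(-5, 0))*(-21) = (⅔)*(-21) = -14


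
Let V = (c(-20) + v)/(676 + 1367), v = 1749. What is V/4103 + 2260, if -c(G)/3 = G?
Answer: 2104921261/931381 ≈ 2260.0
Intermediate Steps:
c(G) = -3*G
V = 201/227 (V = (-3*(-20) + 1749)/(676 + 1367) = (60 + 1749)/2043 = 1809*(1/2043) = 201/227 ≈ 0.88546)
V/4103 + 2260 = (201/227)/4103 + 2260 = (201/227)*(1/4103) + 2260 = 201/931381 + 2260 = 2104921261/931381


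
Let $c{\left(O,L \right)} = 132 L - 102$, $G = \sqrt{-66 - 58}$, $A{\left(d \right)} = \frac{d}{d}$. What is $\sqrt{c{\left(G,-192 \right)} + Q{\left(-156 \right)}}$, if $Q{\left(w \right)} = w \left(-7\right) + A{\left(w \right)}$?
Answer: $7 i \sqrt{497} \approx 156.05 i$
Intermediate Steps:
$A{\left(d \right)} = 1$
$G = 2 i \sqrt{31}$ ($G = \sqrt{-124} = 2 i \sqrt{31} \approx 11.136 i$)
$c{\left(O,L \right)} = -102 + 132 L$
$Q{\left(w \right)} = 1 - 7 w$ ($Q{\left(w \right)} = w \left(-7\right) + 1 = - 7 w + 1 = 1 - 7 w$)
$\sqrt{c{\left(G,-192 \right)} + Q{\left(-156 \right)}} = \sqrt{\left(-102 + 132 \left(-192\right)\right) + \left(1 - -1092\right)} = \sqrt{\left(-102 - 25344\right) + \left(1 + 1092\right)} = \sqrt{-25446 + 1093} = \sqrt{-24353} = 7 i \sqrt{497}$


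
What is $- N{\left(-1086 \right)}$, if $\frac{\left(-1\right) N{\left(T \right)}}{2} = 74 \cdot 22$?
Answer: $3256$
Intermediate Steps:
$N{\left(T \right)} = -3256$ ($N{\left(T \right)} = - 2 \cdot 74 \cdot 22 = \left(-2\right) 1628 = -3256$)
$- N{\left(-1086 \right)} = \left(-1\right) \left(-3256\right) = 3256$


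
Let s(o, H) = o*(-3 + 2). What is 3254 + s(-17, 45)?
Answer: 3271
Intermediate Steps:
s(o, H) = -o (s(o, H) = o*(-1) = -o)
3254 + s(-17, 45) = 3254 - 1*(-17) = 3254 + 17 = 3271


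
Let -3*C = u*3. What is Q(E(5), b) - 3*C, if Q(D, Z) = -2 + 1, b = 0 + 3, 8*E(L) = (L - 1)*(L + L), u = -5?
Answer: -16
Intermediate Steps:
E(L) = L*(-1 + L)/4 (E(L) = ((L - 1)*(L + L))/8 = ((-1 + L)*(2*L))/8 = (2*L*(-1 + L))/8 = L*(-1 + L)/4)
b = 3
C = 5 (C = -(-5)*3/3 = -1/3*(-15) = 5)
Q(D, Z) = -1
Q(E(5), b) - 3*C = -1 - 3*5 = -1 - 15 = -16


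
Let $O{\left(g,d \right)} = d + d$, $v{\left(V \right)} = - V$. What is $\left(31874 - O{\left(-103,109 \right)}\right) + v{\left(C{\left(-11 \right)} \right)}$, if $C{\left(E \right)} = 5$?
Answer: $31651$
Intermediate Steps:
$O{\left(g,d \right)} = 2 d$
$\left(31874 - O{\left(-103,109 \right)}\right) + v{\left(C{\left(-11 \right)} \right)} = \left(31874 - 2 \cdot 109\right) - 5 = \left(31874 - 218\right) - 5 = 31656 - 5 = 31651$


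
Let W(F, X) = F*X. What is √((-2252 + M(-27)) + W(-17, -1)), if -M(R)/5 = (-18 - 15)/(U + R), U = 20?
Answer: I*√110670/7 ≈ 47.524*I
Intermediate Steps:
M(R) = 165/(20 + R) (M(R) = -5*(-18 - 15)/(20 + R) = -(-165)/(20 + R) = 165/(20 + R))
√((-2252 + M(-27)) + W(-17, -1)) = √((-2252 + 165/(20 - 27)) - 17*(-1)) = √((-2252 + 165/(-7)) + 17) = √((-2252 + 165*(-⅐)) + 17) = √((-2252 - 165/7) + 17) = √(-15929/7 + 17) = √(-15810/7) = I*√110670/7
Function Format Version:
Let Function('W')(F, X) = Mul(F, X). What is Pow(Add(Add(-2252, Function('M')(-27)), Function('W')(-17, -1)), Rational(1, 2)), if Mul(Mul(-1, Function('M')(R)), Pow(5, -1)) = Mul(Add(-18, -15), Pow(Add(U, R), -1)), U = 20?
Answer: Mul(Rational(1, 7), I, Pow(110670, Rational(1, 2))) ≈ Mul(47.524, I)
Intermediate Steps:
Function('M')(R) = Mul(165, Pow(Add(20, R), -1)) (Function('M')(R) = Mul(-5, Mul(Add(-18, -15), Pow(Add(20, R), -1))) = Mul(-5, Mul(-33, Pow(Add(20, R), -1))) = Mul(165, Pow(Add(20, R), -1)))
Pow(Add(Add(-2252, Function('M')(-27)), Function('W')(-17, -1)), Rational(1, 2)) = Pow(Add(Add(-2252, Mul(165, Pow(Add(20, -27), -1))), Mul(-17, -1)), Rational(1, 2)) = Pow(Add(Add(-2252, Mul(165, Pow(-7, -1))), 17), Rational(1, 2)) = Pow(Add(Add(-2252, Mul(165, Rational(-1, 7))), 17), Rational(1, 2)) = Pow(Add(Add(-2252, Rational(-165, 7)), 17), Rational(1, 2)) = Pow(Add(Rational(-15929, 7), 17), Rational(1, 2)) = Pow(Rational(-15810, 7), Rational(1, 2)) = Mul(Rational(1, 7), I, Pow(110670, Rational(1, 2)))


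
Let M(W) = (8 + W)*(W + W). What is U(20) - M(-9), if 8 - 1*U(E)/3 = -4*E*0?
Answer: 6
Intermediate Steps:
U(E) = 24 (U(E) = 24 - 3*(-4*E)*0 = 24 - 3*0 = 24 + 0 = 24)
M(W) = 2*W*(8 + W) (M(W) = (8 + W)*(2*W) = 2*W*(8 + W))
U(20) - M(-9) = 24 - 2*(-9)*(8 - 9) = 24 - 2*(-9)*(-1) = 24 - 1*18 = 24 - 18 = 6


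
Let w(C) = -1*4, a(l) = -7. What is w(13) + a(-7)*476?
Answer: -3336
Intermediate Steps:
w(C) = -4
w(13) + a(-7)*476 = -4 - 7*476 = -4 - 3332 = -3336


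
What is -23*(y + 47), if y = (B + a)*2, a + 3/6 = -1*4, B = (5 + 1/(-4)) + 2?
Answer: -2369/2 ≈ -1184.5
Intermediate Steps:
B = 27/4 (B = (5 - ¼) + 2 = 19/4 + 2 = 27/4 ≈ 6.7500)
a = -9/2 (a = -½ - 1*4 = -½ - 4 = -9/2 ≈ -4.5000)
y = 9/2 (y = (27/4 - 9/2)*2 = (9/4)*2 = 9/2 ≈ 4.5000)
-23*(y + 47) = -23*(9/2 + 47) = -23*103/2 = -2369/2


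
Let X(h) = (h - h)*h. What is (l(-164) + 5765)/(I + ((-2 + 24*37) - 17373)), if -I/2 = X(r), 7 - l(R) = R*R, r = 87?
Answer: 21124/16487 ≈ 1.2813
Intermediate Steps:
l(R) = 7 - R**2 (l(R) = 7 - R*R = 7 - R**2)
X(h) = 0 (X(h) = 0*h = 0)
I = 0 (I = -2*0 = 0)
(l(-164) + 5765)/(I + ((-2 + 24*37) - 17373)) = ((7 - 1*(-164)**2) + 5765)/(0 + ((-2 + 24*37) - 17373)) = ((7 - 1*26896) + 5765)/(0 + ((-2 + 888) - 17373)) = ((7 - 26896) + 5765)/(0 + (886 - 17373)) = (-26889 + 5765)/(0 - 16487) = -21124/(-16487) = -21124*(-1/16487) = 21124/16487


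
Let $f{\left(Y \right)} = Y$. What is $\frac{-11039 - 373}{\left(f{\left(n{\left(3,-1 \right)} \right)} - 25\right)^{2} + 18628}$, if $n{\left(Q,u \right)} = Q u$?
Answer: $- \frac{2853}{4853} \approx -0.58788$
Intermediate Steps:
$\frac{-11039 - 373}{\left(f{\left(n{\left(3,-1 \right)} \right)} - 25\right)^{2} + 18628} = \frac{-11039 - 373}{\left(3 \left(-1\right) - 25\right)^{2} + 18628} = - \frac{11412}{\left(-3 - 25\right)^{2} + 18628} = - \frac{11412}{\left(-28\right)^{2} + 18628} = - \frac{11412}{784 + 18628} = - \frac{11412}{19412} = \left(-11412\right) \frac{1}{19412} = - \frac{2853}{4853}$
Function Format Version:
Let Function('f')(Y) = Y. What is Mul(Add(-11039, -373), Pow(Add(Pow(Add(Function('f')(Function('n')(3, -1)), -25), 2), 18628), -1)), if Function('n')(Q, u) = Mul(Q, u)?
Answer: Rational(-2853, 4853) ≈ -0.58788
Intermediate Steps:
Mul(Add(-11039, -373), Pow(Add(Pow(Add(Function('f')(Function('n')(3, -1)), -25), 2), 18628), -1)) = Mul(Add(-11039, -373), Pow(Add(Pow(Add(Mul(3, -1), -25), 2), 18628), -1)) = Mul(-11412, Pow(Add(Pow(Add(-3, -25), 2), 18628), -1)) = Mul(-11412, Pow(Add(Pow(-28, 2), 18628), -1)) = Mul(-11412, Pow(Add(784, 18628), -1)) = Mul(-11412, Pow(19412, -1)) = Mul(-11412, Rational(1, 19412)) = Rational(-2853, 4853)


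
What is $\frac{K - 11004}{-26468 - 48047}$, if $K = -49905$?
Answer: $\frac{60909}{74515} \approx 0.81741$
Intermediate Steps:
$\frac{K - 11004}{-26468 - 48047} = \frac{-49905 - 11004}{-26468 - 48047} = - \frac{60909}{-74515} = \left(-60909\right) \left(- \frac{1}{74515}\right) = \frac{60909}{74515}$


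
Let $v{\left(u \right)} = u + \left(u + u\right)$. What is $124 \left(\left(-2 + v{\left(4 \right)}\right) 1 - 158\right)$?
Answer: $-18352$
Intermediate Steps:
$v{\left(u \right)} = 3 u$ ($v{\left(u \right)} = u + 2 u = 3 u$)
$124 \left(\left(-2 + v{\left(4 \right)}\right) 1 - 158\right) = 124 \left(\left(-2 + 3 \cdot 4\right) 1 - 158\right) = 124 \left(\left(-2 + 12\right) 1 - 158\right) = 124 \left(10 \cdot 1 - 158\right) = 124 \left(10 - 158\right) = 124 \left(-148\right) = -18352$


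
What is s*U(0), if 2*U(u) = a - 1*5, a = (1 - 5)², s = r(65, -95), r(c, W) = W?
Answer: -1045/2 ≈ -522.50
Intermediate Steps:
s = -95
a = 16 (a = (-4)² = 16)
U(u) = 11/2 (U(u) = (16 - 1*5)/2 = (16 - 5)/2 = (½)*11 = 11/2)
s*U(0) = -95*11/2 = -1045/2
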